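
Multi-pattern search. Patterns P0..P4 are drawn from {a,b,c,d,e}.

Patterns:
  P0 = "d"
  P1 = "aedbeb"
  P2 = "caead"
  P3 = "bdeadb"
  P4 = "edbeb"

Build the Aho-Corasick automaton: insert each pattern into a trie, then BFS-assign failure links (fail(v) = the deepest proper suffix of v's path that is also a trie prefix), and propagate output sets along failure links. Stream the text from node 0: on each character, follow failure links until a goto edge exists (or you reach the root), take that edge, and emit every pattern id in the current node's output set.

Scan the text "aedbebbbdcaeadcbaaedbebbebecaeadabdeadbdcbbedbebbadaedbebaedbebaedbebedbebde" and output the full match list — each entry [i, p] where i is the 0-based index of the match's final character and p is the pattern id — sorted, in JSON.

Construct AC machine:
Trie nodes:
  0='ε' goto a→2 b→13 c→8 d→1 e→19
  1='d' goto ·  ←P0
  2='a' goto e→3
  3='ae' goto d→4
  4='aed' goto b→5
  5='aedb' goto e→6
  6='aedbe' goto b→7
  7='aedbeb' goto ·  ←P1
  8='c' goto a→9
  9='ca' goto e→10
  10='cae' goto a→11
  11='caea' goto d→12
  12='caead' goto ·  ←P2
  13='b' goto d→14
  14='bd' goto e→15
  15='bde' goto a→16
  16='bdea' goto d→17
  17='bdead' goto b→18
  18='bdeadb' goto ·  ←P3
  19='e' goto d→20
  20='ed' goto b→21
  21='edb' goto e→22
  22='edbe' goto b→23
  23='edbeb' goto ·  ←P4

BFS fail/out derivation:
  n1('d'): parent n0 fail=0; on 'd' 0 → fail=0;  out {0}∪∅={0}
  n2('a'): parent n0 fail=0; on 'a' 0 → fail=0;  out ∅∪∅=∅
  n8('c'): parent n0 fail=0; on 'c' 0 → fail=0;  out ∅∪∅=∅
  n13('b'): parent n0 fail=0; on 'b' 0 → fail=0;  out ∅∪∅=∅
  n19('e'): parent n0 fail=0; on 'e' 0 → fail=0;  out ∅∪∅=∅
  n3('ae'): parent n2 fail=0; on 'e' 0 → fail=19;  out ∅∪∅=∅
  n9('ca'): parent n8 fail=0; on 'a' 0 → fail=2;  out ∅∪∅=∅
  n14('bd'): parent n13 fail=0; on 'd' 0 → fail=1;  out ∅∪{0}={0}
  n20('ed'): parent n19 fail=0; on 'd' 0 → fail=1;  out ∅∪{0}={0}
  n4('aed'): parent n3 fail=19; on 'd' 19 → fail=20;  out ∅∪{0}={0}
  n10('cae'): parent n9 fail=2; on 'e' 2 → fail=3;  out ∅∪∅=∅
  n15('bde'): parent n14 fail=1; on 'e' 1→0 → fail=19;  out ∅∪∅=∅
  n21('edb'): parent n20 fail=1; on 'b' 1→0 → fail=13;  out ∅∪∅=∅
  n5('aedb'): parent n4 fail=20; on 'b' 20 → fail=21;  out ∅∪∅=∅
  n11('caea'): parent n10 fail=3; on 'a' 3→19→0 → fail=2;  out ∅∪∅=∅
  n16('bdea'): parent n15 fail=19; on 'a' 19→0 → fail=2;  out ∅∪∅=∅
  n22('edbe'): parent n21 fail=13; on 'e' 13→0 → fail=19;  out ∅∪∅=∅
  n6('aedbe'): parent n5 fail=21; on 'e' 21 → fail=22;  out ∅∪∅=∅
  n12('caead'): parent n11 fail=2; on 'd' 2→0 → fail=1;  out {2}∪{0}={0,2}
  n17('bdead'): parent n16 fail=2; on 'd' 2→0 → fail=1;  out ∅∪{0}={0}
  n23('edbeb'): parent n22 fail=19; on 'b' 19→0 → fail=13;  out {4}∪∅={4}
  n7('aedbeb'): parent n6 fail=22; on 'b' 22 → fail=23;  out {1}∪{4}={1,4}
  n18('bdeadb'): parent n17 fail=1; on 'b' 1→0 → fail=13;  out {3}∪∅={3}

Scan:
i=0 'a': node 0→2
i=1 'e': node 2→3
i=2 'd': node 3→4  ** P0@[2:2]
i=3 'b': node 4→5
i=4 'e': node 5→6
i=5 'b': node 6→7  ** P1@[0:5],P4@[1:5]
i=6 'b': node 7→13 (fail-walked)
i=7 'b': node 13→13 (fail-walked)
i=8 'd': node 13→14  ** P0@[8:8]
i=9 'c': node 14→8 (fail-walked)
i=10 'a': node 8→9
i=11 'e': node 9→10
i=12 'a': node 10→11
i=13 'd': node 11→12  ** P0@[13:13],P2@[9:13]
i=14 'c': node 12→8 (fail-walked)
i=15 'b': node 8→13 (fail-walked)
i=16 'a': node 13→2 (fail-walked)
i=17 'a': node 2→2 (fail-walked)
i=18 'e': node 2→3
i=19 'd': node 3→4  ** P0@[19:19]
i=20 'b': node 4→5
i=21 'e': node 5→6
i=22 'b': node 6→7  ** P1@[17:22],P4@[18:22]
i=23 'b': node 7→13 (fail-walked)
i=24 'e': node 13→19 (fail-walked)
i=25 'b': node 19→13 (fail-walked)
i=26 'e': node 13→19 (fail-walked)
i=27 'c': node 19→8 (fail-walked)
i=28 'a': node 8→9
i=29 'e': node 9→10
i=30 'a': node 10→11
i=31 'd': node 11→12  ** P0@[31:31],P2@[27:31]
i=32 'a': node 12→2 (fail-walked)
i=33 'b': node 2→13 (fail-walked)
i=34 'd': node 13→14  ** P0@[34:34]
i=35 'e': node 14→15
i=36 'a': node 15→16
i=37 'd': node 16→17  ** P0@[37:37]
i=38 'b': node 17→18  ** P3@[33:38]
i=39 'd': node 18→14 (fail-walked)  ** P0@[39:39]
i=40 'c': node 14→8 (fail-walked)
i=41 'b': node 8→13 (fail-walked)
i=42 'b': node 13→13 (fail-walked)
i=43 'e': node 13→19 (fail-walked)
i=44 'd': node 19→20  ** P0@[44:44]
i=45 'b': node 20→21
i=46 'e': node 21→22
i=47 'b': node 22→23  ** P4@[43:47]
i=48 'b': node 23→13 (fail-walked)
i=49 'a': node 13→2 (fail-walked)
i=50 'd': node 2→1 (fail-walked)  ** P0@[50:50]
i=51 'a': node 1→2 (fail-walked)
i=52 'e': node 2→3
i=53 'd': node 3→4  ** P0@[53:53]
i=54 'b': node 4→5
i=55 'e': node 5→6
i=56 'b': node 6→7  ** P1@[51:56],P4@[52:56]
i=57 'a': node 7→2 (fail-walked)
i=58 'e': node 2→3
i=59 'd': node 3→4  ** P0@[59:59]
i=60 'b': node 4→5
i=61 'e': node 5→6
i=62 'b': node 6→7  ** P1@[57:62],P4@[58:62]
i=63 'a': node 7→2 (fail-walked)
i=64 'e': node 2→3
i=65 'd': node 3→4  ** P0@[65:65]
i=66 'b': node 4→5
i=67 'e': node 5→6
i=68 'b': node 6→7  ** P1@[63:68],P4@[64:68]
i=69 'e': node 7→19 (fail-walked)
i=70 'd': node 19→20  ** P0@[70:70]
i=71 'b': node 20→21
i=72 'e': node 21→22
i=73 'b': node 22→23  ** P4@[69:73]
i=74 'd': node 23→14 (fail-walked)  ** P0@[74:74]
i=75 'e': node 14→15

Matches: [[2,0],[5,1],[5,4],[8,0],[13,0],[13,2],[19,0],[22,1],[22,4],[31,0],[31,2],[34,0],[37,0],[38,3],[39,0],[44,0],[47,4],[50,0],[53,0],[56,1],[56,4],[59,0],[62,1],[62,4],[65,0],[68,1],[68,4],[70,0],[73,4],[74,0]]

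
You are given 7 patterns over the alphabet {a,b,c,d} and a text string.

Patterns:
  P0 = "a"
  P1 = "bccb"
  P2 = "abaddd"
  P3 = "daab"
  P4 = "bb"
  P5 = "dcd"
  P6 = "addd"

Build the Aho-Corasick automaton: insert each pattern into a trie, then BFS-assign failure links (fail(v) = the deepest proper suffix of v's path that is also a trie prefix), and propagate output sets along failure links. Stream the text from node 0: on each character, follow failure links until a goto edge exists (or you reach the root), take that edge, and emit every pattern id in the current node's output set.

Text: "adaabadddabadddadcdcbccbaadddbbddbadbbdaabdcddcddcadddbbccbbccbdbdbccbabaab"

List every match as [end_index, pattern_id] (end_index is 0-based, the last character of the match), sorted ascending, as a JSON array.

Build:
Trie (insert patterns):
  n0 'ε': a→1 b→2 d→11
  n1 'a': b→6 d→18  [P0 ends]
  n2 'b': b→15 c→3
  n3 'bc': c→4
  n4 'bcc': b→5
  n5 'bccb': ·  [P1 ends]
  n6 'ab': a→7
  n7 'aba': d→8
  n8 'abad': d→9
  n9 'abadd': d→10
  n10 'abaddd': ·  [P2 ends]
  n11 'd': a→12 c→16
  n12 'da': a→13
  n13 'daa': b→14
  n14 'daab': ·  [P3 ends]
  n15 'bb': ·  [P4 ends]
  n16 'dc': d→17
  n17 'dcd': ·  [P5 ends]
  n18 'ad': d→19
  n19 'add': d→20
  n20 'addd': ·  [P6 ends]

Failure links (BFS by depth):
  fail(1) 'a': from fail(0)=0 chase 'a': 0 ⇒ 0;  out={0}∪out(0)={0}
  fail(2) 'b': from fail(0)=0 chase 'b': 0 ⇒ 0;  out=∅∪out(0)=∅
  fail(11) 'd': from fail(0)=0 chase 'd': 0 ⇒ 0;  out=∅∪out(0)=∅
  fail(3) 'bc': from fail(2)=0 chase 'c': 0 ⇒ 0;  out=∅∪out(0)=∅
  fail(6) 'ab': from fail(1)=0 chase 'b': 0 ⇒ 2;  out=∅∪out(2)=∅
  fail(12) 'da': from fail(11)=0 chase 'a': 0 ⇒ 1;  out=∅∪out(1)={0}
  fail(15) 'bb': from fail(2)=0 chase 'b': 0 ⇒ 2;  out={4}∪out(2)={4}
  fail(16) 'dc': from fail(11)=0 chase 'c': 0 ⇒ 0;  out=∅∪out(0)=∅
  fail(18) 'ad': from fail(1)=0 chase 'd': 0 ⇒ 11;  out=∅∪out(11)=∅
  fail(4) 'bcc': from fail(3)=0 chase 'c': 0 ⇒ 0;  out=∅∪out(0)=∅
  fail(7) 'aba': from fail(6)=2 chase 'a': 2→0 ⇒ 1;  out=∅∪out(1)={0}
  fail(13) 'daa': from fail(12)=1 chase 'a': 1→0 ⇒ 1;  out=∅∪out(1)={0}
  fail(17) 'dcd': from fail(16)=0 chase 'd': 0 ⇒ 11;  out={5}∪out(11)={5}
  fail(19) 'add': from fail(18)=11 chase 'd': 11→0 ⇒ 11;  out=∅∪out(11)=∅
  fail(5) 'bccb': from fail(4)=0 chase 'b': 0 ⇒ 2;  out={1}∪out(2)={1}
  fail(8) 'abad': from fail(7)=1 chase 'd': 1 ⇒ 18;  out=∅∪out(18)=∅
  fail(14) 'daab': from fail(13)=1 chase 'b': 1 ⇒ 6;  out={3}∪out(6)={3}
  fail(20) 'addd': from fail(19)=11 chase 'd': 11→0 ⇒ 11;  out={6}∪out(11)={6}
  fail(9) 'abadd': from fail(8)=18 chase 'd': 18 ⇒ 19;  out=∅∪out(19)=∅
  fail(10) 'abaddd': from fail(9)=19 chase 'd': 19 ⇒ 20;  out={2}∪out(20)={2,6}

Text stream:
i=0 'a': node 0→1  ** P0@[0:0]
i=1 'd': node 1→18
i=2 'a': node 18→12 (via fail)  ** P0@[2:2]
i=3 'a': node 12→13  ** P0@[3:3]
i=4 'b': node 13→14  ** P3@[1:4]
i=5 'a': node 14→7 (via fail)  ** P0@[5:5]
i=6 'd': node 7→8
i=7 'd': node 8→9
i=8 'd': node 9→10  ** P2@[3:8],P6@[5:8]
i=9 'a': node 10→12 (via fail)  ** P0@[9:9]
i=10 'b': node 12→6 (via fail)
i=11 'a': node 6→7  ** P0@[11:11]
i=12 'd': node 7→8
i=13 'd': node 8→9
i=14 'd': node 9→10  ** P2@[9:14],P6@[11:14]
i=15 'a': node 10→12 (via fail)  ** P0@[15:15]
i=16 'd': node 12→18 (via fail)
i=17 'c': node 18→16 (via fail)
i=18 'd': node 16→17  ** P5@[16:18]
i=19 'c': node 17→16 (via fail)
i=20 'b': node 16→2 (via fail)
i=21 'c': node 2→3
i=22 'c': node 3→4
i=23 'b': node 4→5  ** P1@[20:23]
i=24 'a': node 5→1 (via fail)  ** P0@[24:24]
i=25 'a': node 1→1 (via fail)  ** P0@[25:25]
i=26 'd': node 1→18
i=27 'd': node 18→19
i=28 'd': node 19→20  ** P6@[25:28]
i=29 'b': node 20→2 (via fail)
i=30 'b': node 2→15  ** P4@[29:30]
i=31 'd': node 15→11 (via fail)
i=32 'd': node 11→11 (via fail)
i=33 'b': node 11→2 (via fail)
i=34 'a': node 2→1 (via fail)  ** P0@[34:34]
i=35 'd': node 1→18
i=36 'b': node 18→2 (via fail)
i=37 'b': node 2→15  ** P4@[36:37]
i=38 'd': node 15→11 (via fail)
i=39 'a': node 11→12  ** P0@[39:39]
i=40 'a': node 12→13  ** P0@[40:40]
i=41 'b': node 13→14  ** P3@[38:41]
i=42 'd': node 14→11 (via fail)
i=43 'c': node 11→16
i=44 'd': node 16→17  ** P5@[42:44]
i=45 'd': node 17→11 (via fail)
i=46 'c': node 11→16
i=47 'd': node 16→17  ** P5@[45:47]
i=48 'd': node 17→11 (via fail)
i=49 'c': node 11→16
i=50 'a': node 16→1 (via fail)  ** P0@[50:50]
i=51 'd': node 1→18
i=52 'd': node 18→19
i=53 'd': node 19→20  ** P6@[50:53]
i=54 'b': node 20→2 (via fail)
i=55 'b': node 2→15  ** P4@[54:55]
i=56 'c': node 15→3 (via fail)
i=57 'c': node 3→4
i=58 'b': node 4→5  ** P1@[55:58]
i=59 'b': node 5→15 (via fail)  ** P4@[58:59]
i=60 'c': node 15→3 (via fail)
i=61 'c': node 3→4
i=62 'b': node 4→5  ** P1@[59:62]
i=63 'd': node 5→11 (via fail)
i=64 'b': node 11→2 (via fail)
i=65 'd': node 2→11 (via fail)
i=66 'b': node 11→2 (via fail)
i=67 'c': node 2→3
i=68 'c': node 3→4
i=69 'b': node 4→5  ** P1@[66:69]
i=70 'a': node 5→1 (via fail)  ** P0@[70:70]
i=71 'b': node 1→6
i=72 'a': node 6→7  ** P0@[72:72]
i=73 'a': node 7→1 (via fail)  ** P0@[73:73]
i=74 'b': node 1→6

All matches (sorted): [[0,0],[2,0],[3,0],[4,3],[5,0],[8,2],[8,6],[9,0],[11,0],[14,2],[14,6],[15,0],[18,5],[23,1],[24,0],[25,0],[28,6],[30,4],[34,0],[37,4],[39,0],[40,0],[41,3],[44,5],[47,5],[50,0],[53,6],[55,4],[58,1],[59,4],[62,1],[69,1],[70,0],[72,0],[73,0]]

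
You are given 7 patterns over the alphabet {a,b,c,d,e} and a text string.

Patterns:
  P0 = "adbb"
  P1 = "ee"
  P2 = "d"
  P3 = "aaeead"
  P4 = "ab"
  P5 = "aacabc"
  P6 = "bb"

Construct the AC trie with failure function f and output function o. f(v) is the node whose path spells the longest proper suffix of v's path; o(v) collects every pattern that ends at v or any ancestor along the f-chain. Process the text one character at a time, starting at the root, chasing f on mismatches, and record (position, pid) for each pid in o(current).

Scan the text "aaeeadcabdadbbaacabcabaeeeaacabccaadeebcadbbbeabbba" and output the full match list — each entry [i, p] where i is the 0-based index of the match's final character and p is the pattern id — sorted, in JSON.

Build:
Trie nodes:
  0='ε' goto a→1 b→18 d→7 e→5
  1='a' goto a→8 b→13 d→2
  2='ad' goto b→3
  3='adb' goto b→4
  4='adbb' goto ·  [P0 ends]
  5='e' goto e→6
  6='ee' goto ·  [P1 ends]
  7='d' goto ·  [P2 ends]
  8='aa' goto c→14 e→9
  9='aae' goto e→10
  10='aaee' goto a→11
  11='aaeea' goto d→12
  12='aaeead' goto ·  [P3 ends]
  13='ab' goto ·  [P4 ends]
  14='aac' goto a→15
  15='aaca' goto b→16
  16='aacab' goto c→17
  17='aacabc' goto ·  [P5 ends]
  18='b' goto b→19
  19='bb' goto ·  [P6 ends]

Failure links (BFS by depth):
  fail(1) 'a': from fail(0)=0 chase 'a': 0 ⇒ 0;  out=∅∪out(0)=∅
  fail(5) 'e': from fail(0)=0 chase 'e': 0 ⇒ 0;  out=∅∪out(0)=∅
  fail(7) 'd': from fail(0)=0 chase 'd': 0 ⇒ 0;  out={2}∪out(0)={2}
  fail(18) 'b': from fail(0)=0 chase 'b': 0 ⇒ 0;  out=∅∪out(0)=∅
  fail(2) 'ad': from fail(1)=0 chase 'd': 0 ⇒ 7;  out=∅∪out(7)={2}
  fail(6) 'ee': from fail(5)=0 chase 'e': 0 ⇒ 5;  out={1}∪out(5)={1}
  fail(8) 'aa': from fail(1)=0 chase 'a': 0 ⇒ 1;  out=∅∪out(1)=∅
  fail(13) 'ab': from fail(1)=0 chase 'b': 0 ⇒ 18;  out={4}∪out(18)={4}
  fail(19) 'bb': from fail(18)=0 chase 'b': 0 ⇒ 18;  out={6}∪out(18)={6}
  fail(3) 'adb': from fail(2)=7 chase 'b': 7→0 ⇒ 18;  out=∅∪out(18)=∅
  fail(9) 'aae': from fail(8)=1 chase 'e': 1→0 ⇒ 5;  out=∅∪out(5)=∅
  fail(14) 'aac': from fail(8)=1 chase 'c': 1→0 ⇒ 0;  out=∅∪out(0)=∅
  fail(4) 'adbb': from fail(3)=18 chase 'b': 18 ⇒ 19;  out={0}∪out(19)={0,6}
  fail(10) 'aaee': from fail(9)=5 chase 'e': 5 ⇒ 6;  out=∅∪out(6)={1}
  fail(15) 'aaca': from fail(14)=0 chase 'a': 0 ⇒ 1;  out=∅∪out(1)=∅
  fail(11) 'aaeea': from fail(10)=6 chase 'a': 6→5→0 ⇒ 1;  out=∅∪out(1)=∅
  fail(16) 'aacab': from fail(15)=1 chase 'b': 1 ⇒ 13;  out=∅∪out(13)={4}
  fail(12) 'aaeead': from fail(11)=1 chase 'd': 1 ⇒ 2;  out={3}∪out(2)={2,3}
  fail(17) 'aacabc': from fail(16)=13 chase 'c': 13→18→0 ⇒ 0;  out={5}∪out(0)={5}

Run:
[0] read 'a'  n0⇒n1
[1] read 'a'  n1⇒n8
[2] read 'e'  n8⇒n9
[3] read 'e'  n9⇒n10  → match P1@[2:3]
[4] read 'a'  n10⇒n11
[5] read 'd'  n11⇒n12  → match P2@[5:5],P3@[0:5]
[6] read 'c'  n12⇒n0 (fail-walked)
[7] read 'a'  n0⇒n1
[8] read 'b'  n1⇒n13  → match P4@[7:8]
[9] read 'd'  n13⇒n7 (fail-walked)  → match P2@[9:9]
[10] read 'a'  n7⇒n1 (fail-walked)
[11] read 'd'  n1⇒n2  → match P2@[11:11]
[12] read 'b'  n2⇒n3
[13] read 'b'  n3⇒n4  → match P0@[10:13],P6@[12:13]
[14] read 'a'  n4⇒n1 (fail-walked)
[15] read 'a'  n1⇒n8
[16] read 'c'  n8⇒n14
[17] read 'a'  n14⇒n15
[18] read 'b'  n15⇒n16  → match P4@[17:18]
[19] read 'c'  n16⇒n17  → match P5@[14:19]
[20] read 'a'  n17⇒n1 (fail-walked)
[21] read 'b'  n1⇒n13  → match P4@[20:21]
[22] read 'a'  n13⇒n1 (fail-walked)
[23] read 'e'  n1⇒n5 (fail-walked)
[24] read 'e'  n5⇒n6  → match P1@[23:24]
[25] read 'e'  n6⇒n6 (fail-walked)  → match P1@[24:25]
[26] read 'a'  n6⇒n1 (fail-walked)
[27] read 'a'  n1⇒n8
[28] read 'c'  n8⇒n14
[29] read 'a'  n14⇒n15
[30] read 'b'  n15⇒n16  → match P4@[29:30]
[31] read 'c'  n16⇒n17  → match P5@[26:31]
[32] read 'c'  n17⇒n0 (fail-walked)
[33] read 'a'  n0⇒n1
[34] read 'a'  n1⇒n8
[35] read 'd'  n8⇒n2 (fail-walked)  → match P2@[35:35]
[36] read 'e'  n2⇒n5 (fail-walked)
[37] read 'e'  n5⇒n6  → match P1@[36:37]
[38] read 'b'  n6⇒n18 (fail-walked)
[39] read 'c'  n18⇒n0 (fail-walked)
[40] read 'a'  n0⇒n1
[41] read 'd'  n1⇒n2  → match P2@[41:41]
[42] read 'b'  n2⇒n3
[43] read 'b'  n3⇒n4  → match P0@[40:43],P6@[42:43]
[44] read 'b'  n4⇒n19 (fail-walked)  → match P6@[43:44]
[45] read 'e'  n19⇒n5 (fail-walked)
[46] read 'a'  n5⇒n1 (fail-walked)
[47] read 'b'  n1⇒n13  → match P4@[46:47]
[48] read 'b'  n13⇒n19 (fail-walked)  → match P6@[47:48]
[49] read 'b'  n19⇒n19 (fail-walked)  → match P6@[48:49]
[50] read 'a'  n19⇒n1 (fail-walked)

Matches: [[3,1],[5,2],[5,3],[8,4],[9,2],[11,2],[13,0],[13,6],[18,4],[19,5],[21,4],[24,1],[25,1],[30,4],[31,5],[35,2],[37,1],[41,2],[43,0],[43,6],[44,6],[47,4],[48,6],[49,6]]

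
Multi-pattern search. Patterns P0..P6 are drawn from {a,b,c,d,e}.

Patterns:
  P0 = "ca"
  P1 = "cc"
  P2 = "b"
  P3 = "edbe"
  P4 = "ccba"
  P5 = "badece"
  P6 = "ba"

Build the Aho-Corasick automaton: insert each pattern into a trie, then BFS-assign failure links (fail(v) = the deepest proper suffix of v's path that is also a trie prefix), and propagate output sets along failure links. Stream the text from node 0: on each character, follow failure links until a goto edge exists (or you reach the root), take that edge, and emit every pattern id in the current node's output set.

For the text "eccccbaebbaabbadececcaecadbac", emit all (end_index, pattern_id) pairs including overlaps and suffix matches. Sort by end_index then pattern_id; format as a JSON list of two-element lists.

Construct AC machine:
Trie (insert patterns):
  0='ε' goto b→4 c→1 e→5
  1='c' goto a→2 c→3
  2='ca' goto ·  [P0 ends]
  3='cc' goto b→9  [P1 ends]
  4='b' goto a→11  [P2 ends]
  5='e' goto d→6
  6='ed' goto b→7
  7='edb' goto e→8
  8='edbe' goto ·  [P3 ends]
  9='ccb' goto a→10
  10='ccba' goto ·  [P4 ends]
  11='ba' goto d→12  [P6 ends]
  12='bad' goto e→13
  13='bade' goto c→14
  14='badec' goto e→15
  15='badece' goto ·  [P5 ends]

Failure links (BFS by depth):
  fail(1) 'c': from fail(0)=0 chase 'c': 0 ⇒ 0;  out=∅∪out(0)=∅
  fail(4) 'b': from fail(0)=0 chase 'b': 0 ⇒ 0;  out={2}∪out(0)={2}
  fail(5) 'e': from fail(0)=0 chase 'e': 0 ⇒ 0;  out=∅∪out(0)=∅
  fail(2) 'ca': from fail(1)=0 chase 'a': 0 ⇒ 0;  out={0}∪out(0)={0}
  fail(3) 'cc': from fail(1)=0 chase 'c': 0 ⇒ 1;  out={1}∪out(1)={1}
  fail(6) 'ed': from fail(5)=0 chase 'd': 0 ⇒ 0;  out=∅∪out(0)=∅
  fail(11) 'ba': from fail(4)=0 chase 'a': 0 ⇒ 0;  out={6}∪out(0)={6}
  fail(7) 'edb': from fail(6)=0 chase 'b': 0 ⇒ 4;  out=∅∪out(4)={2}
  fail(9) 'ccb': from fail(3)=1 chase 'b': 1→0 ⇒ 4;  out=∅∪out(4)={2}
  fail(12) 'bad': from fail(11)=0 chase 'd': 0 ⇒ 0;  out=∅∪out(0)=∅
  fail(8) 'edbe': from fail(7)=4 chase 'e': 4→0 ⇒ 5;  out={3}∪out(5)={3}
  fail(10) 'ccba': from fail(9)=4 chase 'a': 4 ⇒ 11;  out={4}∪out(11)={4,6}
  fail(13) 'bade': from fail(12)=0 chase 'e': 0 ⇒ 5;  out=∅∪out(5)=∅
  fail(14) 'badec': from fail(13)=5 chase 'c': 5→0 ⇒ 1;  out=∅∪out(1)=∅
  fail(15) 'badece': from fail(14)=1 chase 'e': 1→0 ⇒ 5;  out={5}∪out(5)={5}

Run:
[0] read 'e'  n0⇒n5
[1] read 'c'  n5⇒n1 (fail-walked)
[2] read 'c'  n1⇒n3  ** P1@[1:2]
[3] read 'c'  n3⇒n3 (fail-walked)  ** P1@[2:3]
[4] read 'c'  n3⇒n3 (fail-walked)  ** P1@[3:4]
[5] read 'b'  n3⇒n9  ** P2@[5:5]
[6] read 'a'  n9⇒n10  ** P4@[3:6],P6@[5:6]
[7] read 'e'  n10⇒n5 (fail-walked)
[8] read 'b'  n5⇒n4 (fail-walked)  ** P2@[8:8]
[9] read 'b'  n4⇒n4 (fail-walked)  ** P2@[9:9]
[10] read 'a'  n4⇒n11  ** P6@[9:10]
[11] read 'a'  n11⇒n0 (fail-walked)
[12] read 'b'  n0⇒n4  ** P2@[12:12]
[13] read 'b'  n4⇒n4 (fail-walked)  ** P2@[13:13]
[14] read 'a'  n4⇒n11  ** P6@[13:14]
[15] read 'd'  n11⇒n12
[16] read 'e'  n12⇒n13
[17] read 'c'  n13⇒n14
[18] read 'e'  n14⇒n15  ** P5@[13:18]
[19] read 'c'  n15⇒n1 (fail-walked)
[20] read 'c'  n1⇒n3  ** P1@[19:20]
[21] read 'a'  n3⇒n2 (fail-walked)  ** P0@[20:21]
[22] read 'e'  n2⇒n5 (fail-walked)
[23] read 'c'  n5⇒n1 (fail-walked)
[24] read 'a'  n1⇒n2  ** P0@[23:24]
[25] read 'd'  n2⇒n0 (fail-walked)
[26] read 'b'  n0⇒n4  ** P2@[26:26]
[27] read 'a'  n4⇒n11  ** P6@[26:27]
[28] read 'c'  n11⇒n1 (fail-walked)

All matches (sorted): [[2,1],[3,1],[4,1],[5,2],[6,4],[6,6],[8,2],[9,2],[10,6],[12,2],[13,2],[14,6],[18,5],[20,1],[21,0],[24,0],[26,2],[27,6]]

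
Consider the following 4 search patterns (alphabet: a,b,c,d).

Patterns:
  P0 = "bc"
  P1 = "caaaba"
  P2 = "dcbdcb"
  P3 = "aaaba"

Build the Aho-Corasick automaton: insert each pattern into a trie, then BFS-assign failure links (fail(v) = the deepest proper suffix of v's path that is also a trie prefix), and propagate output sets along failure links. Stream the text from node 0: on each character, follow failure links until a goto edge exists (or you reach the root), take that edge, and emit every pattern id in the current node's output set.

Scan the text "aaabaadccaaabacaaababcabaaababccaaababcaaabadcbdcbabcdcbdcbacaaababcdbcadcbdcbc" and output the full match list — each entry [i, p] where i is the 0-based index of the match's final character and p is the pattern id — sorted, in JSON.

Construct AC machine:
Trie (insert patterns):
  0='ε' goto a→15 b→1 c→3 d→9
  1='b' goto c→2
  2='bc' goto ·  [P0 ends]
  3='c' goto a→4
  4='ca' goto a→5
  5='caa' goto a→6
  6='caaa' goto b→7
  7='caaab' goto a→8
  8='caaaba' goto ·  [P1 ends]
  9='d' goto c→10
  10='dc' goto b→11
  11='dcb' goto d→12
  12='dcbd' goto c→13
  13='dcbdc' goto b→14
  14='dcbdcb' goto ·  [P2 ends]
  15='a' goto a→16
  16='aa' goto a→17
  17='aaa' goto b→18
  18='aaab' goto a→19
  19='aaaba' goto ·  [P3 ends]

BFS fail/out derivation:
  fail(1) 'b': from fail(0)=0 chase 'b': 0 ⇒ 0;  out=∅∪out(0)=∅
  fail(3) 'c': from fail(0)=0 chase 'c': 0 ⇒ 0;  out=∅∪out(0)=∅
  fail(9) 'd': from fail(0)=0 chase 'd': 0 ⇒ 0;  out=∅∪out(0)=∅
  fail(15) 'a': from fail(0)=0 chase 'a': 0 ⇒ 0;  out=∅∪out(0)=∅
  fail(2) 'bc': from fail(1)=0 chase 'c': 0 ⇒ 3;  out={0}∪out(3)={0}
  fail(4) 'ca': from fail(3)=0 chase 'a': 0 ⇒ 15;  out=∅∪out(15)=∅
  fail(10) 'dc': from fail(9)=0 chase 'c': 0 ⇒ 3;  out=∅∪out(3)=∅
  fail(16) 'aa': from fail(15)=0 chase 'a': 0 ⇒ 15;  out=∅∪out(15)=∅
  fail(5) 'caa': from fail(4)=15 chase 'a': 15 ⇒ 16;  out=∅∪out(16)=∅
  fail(11) 'dcb': from fail(10)=3 chase 'b': 3→0 ⇒ 1;  out=∅∪out(1)=∅
  fail(17) 'aaa': from fail(16)=15 chase 'a': 15 ⇒ 16;  out=∅∪out(16)=∅
  fail(6) 'caaa': from fail(5)=16 chase 'a': 16 ⇒ 17;  out=∅∪out(17)=∅
  fail(12) 'dcbd': from fail(11)=1 chase 'd': 1→0 ⇒ 9;  out=∅∪out(9)=∅
  fail(18) 'aaab': from fail(17)=16 chase 'b': 16→15→0 ⇒ 1;  out=∅∪out(1)=∅
  fail(7) 'caaab': from fail(6)=17 chase 'b': 17 ⇒ 18;  out=∅∪out(18)=∅
  fail(13) 'dcbdc': from fail(12)=9 chase 'c': 9 ⇒ 10;  out=∅∪out(10)=∅
  fail(19) 'aaaba': from fail(18)=1 chase 'a': 1→0 ⇒ 15;  out={3}∪out(15)={3}
  fail(8) 'caaaba': from fail(7)=18 chase 'a': 18 ⇒ 19;  out={1}∪out(19)={1,3}
  fail(14) 'dcbdcb': from fail(13)=10 chase 'b': 10 ⇒ 11;  out={2}∪out(11)={2}

Text stream:
[0] read 'a'  n0⇒n15
[1] read 'a'  n15⇒n16
[2] read 'a'  n16⇒n17
[3] read 'b'  n17⇒n18
[4] read 'a'  n18⇒n19  → match P3@[0:4]
[5] read 'a'  n19⇒n16 (fail-walked)
[6] read 'd'  n16⇒n9 (fail-walked)
[7] read 'c'  n9⇒n10
[8] read 'c'  n10⇒n3 (fail-walked)
[9] read 'a'  n3⇒n4
[10] read 'a'  n4⇒n5
[11] read 'a'  n5⇒n6
[12] read 'b'  n6⇒n7
[13] read 'a'  n7⇒n8  → match P1@[8:13],P3@[9:13]
[14] read 'c'  n8⇒n3 (fail-walked)
[15] read 'a'  n3⇒n4
[16] read 'a'  n4⇒n5
[17] read 'a'  n5⇒n6
[18] read 'b'  n6⇒n7
[19] read 'a'  n7⇒n8  → match P1@[14:19],P3@[15:19]
[20] read 'b'  n8⇒n1 (fail-walked)
[21] read 'c'  n1⇒n2  → match P0@[20:21]
[22] read 'a'  n2⇒n4 (fail-walked)
[23] read 'b'  n4⇒n1 (fail-walked)
[24] read 'a'  n1⇒n15 (fail-walked)
[25] read 'a'  n15⇒n16
[26] read 'a'  n16⇒n17
[27] read 'b'  n17⇒n18
[28] read 'a'  n18⇒n19  → match P3@[24:28]
[29] read 'b'  n19⇒n1 (fail-walked)
[30] read 'c'  n1⇒n2  → match P0@[29:30]
[31] read 'c'  n2⇒n3 (fail-walked)
[32] read 'a'  n3⇒n4
[33] read 'a'  n4⇒n5
[34] read 'a'  n5⇒n6
[35] read 'b'  n6⇒n7
[36] read 'a'  n7⇒n8  → match P1@[31:36],P3@[32:36]
[37] read 'b'  n8⇒n1 (fail-walked)
[38] read 'c'  n1⇒n2  → match P0@[37:38]
[39] read 'a'  n2⇒n4 (fail-walked)
[40] read 'a'  n4⇒n5
[41] read 'a'  n5⇒n6
[42] read 'b'  n6⇒n7
[43] read 'a'  n7⇒n8  → match P1@[38:43],P3@[39:43]
[44] read 'd'  n8⇒n9 (fail-walked)
[45] read 'c'  n9⇒n10
[46] read 'b'  n10⇒n11
[47] read 'd'  n11⇒n12
[48] read 'c'  n12⇒n13
[49] read 'b'  n13⇒n14  → match P2@[44:49]
[50] read 'a'  n14⇒n15 (fail-walked)
[51] read 'b'  n15⇒n1 (fail-walked)
[52] read 'c'  n1⇒n2  → match P0@[51:52]
[53] read 'd'  n2⇒n9 (fail-walked)
[54] read 'c'  n9⇒n10
[55] read 'b'  n10⇒n11
[56] read 'd'  n11⇒n12
[57] read 'c'  n12⇒n13
[58] read 'b'  n13⇒n14  → match P2@[53:58]
[59] read 'a'  n14⇒n15 (fail-walked)
[60] read 'c'  n15⇒n3 (fail-walked)
[61] read 'a'  n3⇒n4
[62] read 'a'  n4⇒n5
[63] read 'a'  n5⇒n6
[64] read 'b'  n6⇒n7
[65] read 'a'  n7⇒n8  → match P1@[60:65],P3@[61:65]
[66] read 'b'  n8⇒n1 (fail-walked)
[67] read 'c'  n1⇒n2  → match P0@[66:67]
[68] read 'd'  n2⇒n9 (fail-walked)
[69] read 'b'  n9⇒n1 (fail-walked)
[70] read 'c'  n1⇒n2  → match P0@[69:70]
[71] read 'a'  n2⇒n4 (fail-walked)
[72] read 'd'  n4⇒n9 (fail-walked)
[73] read 'c'  n9⇒n10
[74] read 'b'  n10⇒n11
[75] read 'd'  n11⇒n12
[76] read 'c'  n12⇒n13
[77] read 'b'  n13⇒n14  → match P2@[72:77]
[78] read 'c'  n14⇒n2 (fail-walked)  → match P0@[77:78]

All matches (sorted): [[4,3],[13,1],[13,3],[19,1],[19,3],[21,0],[28,3],[30,0],[36,1],[36,3],[38,0],[43,1],[43,3],[49,2],[52,0],[58,2],[65,1],[65,3],[67,0],[70,0],[77,2],[78,0]]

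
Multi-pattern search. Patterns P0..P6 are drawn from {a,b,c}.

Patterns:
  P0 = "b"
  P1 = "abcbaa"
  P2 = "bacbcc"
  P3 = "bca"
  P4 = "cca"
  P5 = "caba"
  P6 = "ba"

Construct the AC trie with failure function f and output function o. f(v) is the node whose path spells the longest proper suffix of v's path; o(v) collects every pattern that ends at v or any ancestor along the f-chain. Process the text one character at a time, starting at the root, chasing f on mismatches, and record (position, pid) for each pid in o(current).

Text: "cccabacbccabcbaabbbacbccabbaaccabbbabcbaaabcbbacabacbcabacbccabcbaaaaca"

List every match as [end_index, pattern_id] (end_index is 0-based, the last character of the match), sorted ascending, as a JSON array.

Build:
Trie (insert patterns):
  n0 'ε': a→2 b→1 c→15
  n1 'b': a→8 c→13  [P0 ends]
  n2 'a': b→3
  n3 'ab': c→4
  n4 'abc': b→5
  n5 'abcb': a→6
  n6 'abcba': a→7
  n7 'abcbaa': ·  [P1 ends]
  n8 'ba': c→9  [P6 ends]
  n9 'bac': b→10
  n10 'bacb': c→11
  n11 'bacbc': c→12
  n12 'bacbcc': ·  [P2 ends]
  n13 'bc': a→14
  n14 'bca': ·  [P3 ends]
  n15 'c': a→18 c→16
  n16 'cc': a→17
  n17 'cca': ·  [P4 ends]
  n18 'ca': b→19
  n19 'cab': a→20
  n20 'caba': ·  [P5 ends]

BFS fail/out derivation:
  n1('b'): parent n0 fail=0; on 'b' 0 → fail=0;  out {0}∪∅={0}
  n2('a'): parent n0 fail=0; on 'a' 0 → fail=0;  out ∅∪∅=∅
  n15('c'): parent n0 fail=0; on 'c' 0 → fail=0;  out ∅∪∅=∅
  n3('ab'): parent n2 fail=0; on 'b' 0 → fail=1;  out ∅∪{0}={0}
  n8('ba'): parent n1 fail=0; on 'a' 0 → fail=2;  out {6}∪∅={6}
  n13('bc'): parent n1 fail=0; on 'c' 0 → fail=15;  out ∅∪∅=∅
  n16('cc'): parent n15 fail=0; on 'c' 0 → fail=15;  out ∅∪∅=∅
  n18('ca'): parent n15 fail=0; on 'a' 0 → fail=2;  out ∅∪∅=∅
  n4('abc'): parent n3 fail=1; on 'c' 1 → fail=13;  out ∅∪∅=∅
  n9('bac'): parent n8 fail=2; on 'c' 2→0 → fail=15;  out ∅∪∅=∅
  n14('bca'): parent n13 fail=15; on 'a' 15 → fail=18;  out {3}∪∅={3}
  n17('cca'): parent n16 fail=15; on 'a' 15 → fail=18;  out {4}∪∅={4}
  n19('cab'): parent n18 fail=2; on 'b' 2 → fail=3;  out ∅∪{0}={0}
  n5('abcb'): parent n4 fail=13; on 'b' 13→15→0 → fail=1;  out ∅∪{0}={0}
  n10('bacb'): parent n9 fail=15; on 'b' 15→0 → fail=1;  out ∅∪{0}={0}
  n20('caba'): parent n19 fail=3; on 'a' 3→1 → fail=8;  out {5}∪{6}={5,6}
  n6('abcba'): parent n5 fail=1; on 'a' 1 → fail=8;  out ∅∪{6}={6}
  n11('bacbc'): parent n10 fail=1; on 'c' 1 → fail=13;  out ∅∪∅=∅
  n7('abcbaa'): parent n6 fail=8; on 'a' 8→2→0 → fail=2;  out {1}∪∅={1}
  n12('bacbcc'): parent n11 fail=13; on 'c' 13→15 → fail=16;  out {2}∪∅={2}

Text stream:
i=0 'c': node 0→15
i=1 'c': node 15→16
i=2 'c': node 16→16 (fail-walked)
i=3 'a': node 16→17  → match P4@[1:3]
i=4 'b': node 17→19 (fail-walked)  → match P0@[4:4]
i=5 'a': node 19→20  → match P5@[2:5],P6@[4:5]
i=6 'c': node 20→9 (fail-walked)
i=7 'b': node 9→10  → match P0@[7:7]
i=8 'c': node 10→11
i=9 'c': node 11→12  → match P2@[4:9]
i=10 'a': node 12→17 (fail-walked)  → match P4@[8:10]
i=11 'b': node 17→19 (fail-walked)  → match P0@[11:11]
i=12 'c': node 19→4 (fail-walked)
i=13 'b': node 4→5  → match P0@[13:13]
i=14 'a': node 5→6  → match P6@[13:14]
i=15 'a': node 6→7  → match P1@[10:15]
i=16 'b': node 7→3 (fail-walked)  → match P0@[16:16]
i=17 'b': node 3→1 (fail-walked)  → match P0@[17:17]
i=18 'b': node 1→1 (fail-walked)  → match P0@[18:18]
i=19 'a': node 1→8  → match P6@[18:19]
i=20 'c': node 8→9
i=21 'b': node 9→10  → match P0@[21:21]
i=22 'c': node 10→11
i=23 'c': node 11→12  → match P2@[18:23]
i=24 'a': node 12→17 (fail-walked)  → match P4@[22:24]
i=25 'b': node 17→19 (fail-walked)  → match P0@[25:25]
i=26 'b': node 19→1 (fail-walked)  → match P0@[26:26]
i=27 'a': node 1→8  → match P6@[26:27]
i=28 'a': node 8→2 (fail-walked)
i=29 'c': node 2→15 (fail-walked)
i=30 'c': node 15→16
i=31 'a': node 16→17  → match P4@[29:31]
i=32 'b': node 17→19 (fail-walked)  → match P0@[32:32]
i=33 'b': node 19→1 (fail-walked)  → match P0@[33:33]
i=34 'b': node 1→1 (fail-walked)  → match P0@[34:34]
i=35 'a': node 1→8  → match P6@[34:35]
i=36 'b': node 8→3 (fail-walked)  → match P0@[36:36]
i=37 'c': node 3→4
i=38 'b': node 4→5  → match P0@[38:38]
i=39 'a': node 5→6  → match P6@[38:39]
i=40 'a': node 6→7  → match P1@[35:40]
i=41 'a': node 7→2 (fail-walked)
i=42 'b': node 2→3  → match P0@[42:42]
i=43 'c': node 3→4
i=44 'b': node 4→5  → match P0@[44:44]
i=45 'b': node 5→1 (fail-walked)  → match P0@[45:45]
i=46 'a': node 1→8  → match P6@[45:46]
i=47 'c': node 8→9
i=48 'a': node 9→18 (fail-walked)
i=49 'b': node 18→19  → match P0@[49:49]
i=50 'a': node 19→20  → match P5@[47:50],P6@[49:50]
i=51 'c': node 20→9 (fail-walked)
i=52 'b': node 9→10  → match P0@[52:52]
i=53 'c': node 10→11
i=54 'a': node 11→14 (fail-walked)  → match P3@[52:54]
i=55 'b': node 14→19 (fail-walked)  → match P0@[55:55]
i=56 'a': node 19→20  → match P5@[53:56],P6@[55:56]
i=57 'c': node 20→9 (fail-walked)
i=58 'b': node 9→10  → match P0@[58:58]
i=59 'c': node 10→11
i=60 'c': node 11→12  → match P2@[55:60]
i=61 'a': node 12→17 (fail-walked)  → match P4@[59:61]
i=62 'b': node 17→19 (fail-walked)  → match P0@[62:62]
i=63 'c': node 19→4 (fail-walked)
i=64 'b': node 4→5  → match P0@[64:64]
i=65 'a': node 5→6  → match P6@[64:65]
i=66 'a': node 6→7  → match P1@[61:66]
i=67 'a': node 7→2 (fail-walked)
i=68 'a': node 2→2 (fail-walked)
i=69 'c': node 2→15 (fail-walked)
i=70 'a': node 15→18

All matches (sorted): [[3,4],[4,0],[5,5],[5,6],[7,0],[9,2],[10,4],[11,0],[13,0],[14,6],[15,1],[16,0],[17,0],[18,0],[19,6],[21,0],[23,2],[24,4],[25,0],[26,0],[27,6],[31,4],[32,0],[33,0],[34,0],[35,6],[36,0],[38,0],[39,6],[40,1],[42,0],[44,0],[45,0],[46,6],[49,0],[50,5],[50,6],[52,0],[54,3],[55,0],[56,5],[56,6],[58,0],[60,2],[61,4],[62,0],[64,0],[65,6],[66,1]]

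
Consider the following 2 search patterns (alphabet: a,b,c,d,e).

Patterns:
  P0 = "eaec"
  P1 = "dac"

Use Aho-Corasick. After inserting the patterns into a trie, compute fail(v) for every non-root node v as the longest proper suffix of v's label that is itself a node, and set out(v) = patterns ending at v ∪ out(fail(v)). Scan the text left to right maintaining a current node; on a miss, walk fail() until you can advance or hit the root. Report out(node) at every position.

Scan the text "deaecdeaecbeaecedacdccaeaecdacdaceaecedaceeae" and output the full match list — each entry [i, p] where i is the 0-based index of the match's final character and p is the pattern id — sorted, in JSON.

Construct AC machine:
Trie (insert patterns):
  n0 'ε': d→5 e→1
  n1 'e': a→2
  n2 'ea': e→3
  n3 'eae': c→4
  n4 'eaec': ·  ←P0
  n5 'd': a→6
  n6 'da': c→7
  n7 'dac': ·  ←P1

Failure links (BFS by depth):
  fail(1) 'e': from fail(0)=0 chase 'e': 0 ⇒ 0;  out=∅∪out(0)=∅
  fail(5) 'd': from fail(0)=0 chase 'd': 0 ⇒ 0;  out=∅∪out(0)=∅
  fail(2) 'ea': from fail(1)=0 chase 'a': 0 ⇒ 0;  out=∅∪out(0)=∅
  fail(6) 'da': from fail(5)=0 chase 'a': 0 ⇒ 0;  out=∅∪out(0)=∅
  fail(3) 'eae': from fail(2)=0 chase 'e': 0 ⇒ 1;  out=∅∪out(1)=∅
  fail(7) 'dac': from fail(6)=0 chase 'c': 0 ⇒ 0;  out={1}∪out(0)={1}
  fail(4) 'eaec': from fail(3)=1 chase 'c': 1→0 ⇒ 0;  out={0}∪out(0)={0}

Run:
pos 0 'd': at 5
pos 1 'e': at 1 (fail-walked)
pos 2 'a': at 2
pos 3 'e': at 3
pos 4 'c': at 4  emit P0@[1:4]
pos 5 'd': at 5 (fail-walked)
pos 6 'e': at 1 (fail-walked)
pos 7 'a': at 2
pos 8 'e': at 3
pos 9 'c': at 4  emit P0@[6:9]
pos 10 'b': at 0 (fail-walked)
pos 11 'e': at 1
pos 12 'a': at 2
pos 13 'e': at 3
pos 14 'c': at 4  emit P0@[11:14]
pos 15 'e': at 1 (fail-walked)
pos 16 'd': at 5 (fail-walked)
pos 17 'a': at 6
pos 18 'c': at 7  emit P1@[16:18]
pos 19 'd': at 5 (fail-walked)
pos 20 'c': at 0 (fail-walked)
pos 21 'c': at 0
pos 22 'a': at 0
pos 23 'e': at 1
pos 24 'a': at 2
pos 25 'e': at 3
pos 26 'c': at 4  emit P0@[23:26]
pos 27 'd': at 5 (fail-walked)
pos 28 'a': at 6
pos 29 'c': at 7  emit P1@[27:29]
pos 30 'd': at 5 (fail-walked)
pos 31 'a': at 6
pos 32 'c': at 7  emit P1@[30:32]
pos 33 'e': at 1 (fail-walked)
pos 34 'a': at 2
pos 35 'e': at 3
pos 36 'c': at 4  emit P0@[33:36]
pos 37 'e': at 1 (fail-walked)
pos 38 'd': at 5 (fail-walked)
pos 39 'a': at 6
pos 40 'c': at 7  emit P1@[38:40]
pos 41 'e': at 1 (fail-walked)
pos 42 'e': at 1 (fail-walked)
pos 43 'a': at 2
pos 44 'e': at 3

All matches (sorted): [[4,0],[9,0],[14,0],[18,1],[26,0],[29,1],[32,1],[36,0],[40,1]]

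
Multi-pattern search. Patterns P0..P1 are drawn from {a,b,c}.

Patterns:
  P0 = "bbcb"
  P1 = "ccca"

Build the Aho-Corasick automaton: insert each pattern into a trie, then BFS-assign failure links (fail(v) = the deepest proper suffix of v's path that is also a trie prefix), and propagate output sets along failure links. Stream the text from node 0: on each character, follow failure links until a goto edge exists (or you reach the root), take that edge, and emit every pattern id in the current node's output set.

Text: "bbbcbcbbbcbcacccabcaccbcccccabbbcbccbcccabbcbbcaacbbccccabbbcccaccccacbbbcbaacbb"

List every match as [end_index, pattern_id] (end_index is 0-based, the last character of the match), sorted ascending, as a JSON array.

Construct AC machine:
Trie nodes:
  0='ε' goto b→1 c→5
  1='b' goto b→2
  2='bb' goto c→3
  3='bbc' goto b→4
  4='bbcb' goto ·  [P0 ends]
  5='c' goto c→6
  6='cc' goto c→7
  7='ccc' goto a→8
  8='ccca' goto ·  [P1 ends]

BFS fail/out derivation:
  fail(1) 'b': from fail(0)=0 chase 'b': 0 ⇒ 0;  out=∅∪out(0)=∅
  fail(5) 'c': from fail(0)=0 chase 'c': 0 ⇒ 0;  out=∅∪out(0)=∅
  fail(2) 'bb': from fail(1)=0 chase 'b': 0 ⇒ 1;  out=∅∪out(1)=∅
  fail(6) 'cc': from fail(5)=0 chase 'c': 0 ⇒ 5;  out=∅∪out(5)=∅
  fail(3) 'bbc': from fail(2)=1 chase 'c': 1→0 ⇒ 5;  out=∅∪out(5)=∅
  fail(7) 'ccc': from fail(6)=5 chase 'c': 5 ⇒ 6;  out=∅∪out(6)=∅
  fail(4) 'bbcb': from fail(3)=5 chase 'b': 5→0 ⇒ 1;  out={0}∪out(1)={0}
  fail(8) 'ccca': from fail(7)=6 chase 'a': 6→5→0 ⇒ 0;  out={1}∪out(0)={1}

Run:
pos 0 'b': at 1
pos 1 'b': at 2
pos 2 'b': at 2 (fail-walked)
pos 3 'c': at 3
pos 4 'b': at 4  → match P0@[1:4]
pos 5 'c': at 5 (fail-walked)
pos 6 'b': at 1 (fail-walked)
pos 7 'b': at 2
pos 8 'b': at 2 (fail-walked)
pos 9 'c': at 3
pos 10 'b': at 4  → match P0@[7:10]
pos 11 'c': at 5 (fail-walked)
pos 12 'a': at 0 (fail-walked)
pos 13 'c': at 5
pos 14 'c': at 6
pos 15 'c': at 7
pos 16 'a': at 8  → match P1@[13:16]
pos 17 'b': at 1 (fail-walked)
pos 18 'c': at 5 (fail-walked)
pos 19 'a': at 0 (fail-walked)
pos 20 'c': at 5
pos 21 'c': at 6
pos 22 'b': at 1 (fail-walked)
pos 23 'c': at 5 (fail-walked)
pos 24 'c': at 6
pos 25 'c': at 7
pos 26 'c': at 7 (fail-walked)
pos 27 'c': at 7 (fail-walked)
pos 28 'a': at 8  → match P1@[25:28]
pos 29 'b': at 1 (fail-walked)
pos 30 'b': at 2
pos 31 'b': at 2 (fail-walked)
pos 32 'c': at 3
pos 33 'b': at 4  → match P0@[30:33]
pos 34 'c': at 5 (fail-walked)
pos 35 'c': at 6
pos 36 'b': at 1 (fail-walked)
pos 37 'c': at 5 (fail-walked)
pos 38 'c': at 6
pos 39 'c': at 7
pos 40 'a': at 8  → match P1@[37:40]
pos 41 'b': at 1 (fail-walked)
pos 42 'b': at 2
pos 43 'c': at 3
pos 44 'b': at 4  → match P0@[41:44]
pos 45 'b': at 2 (fail-walked)
pos 46 'c': at 3
pos 47 'a': at 0 (fail-walked)
pos 48 'a': at 0
pos 49 'c': at 5
pos 50 'b': at 1 (fail-walked)
pos 51 'b': at 2
pos 52 'c': at 3
pos 53 'c': at 6 (fail-walked)
pos 54 'c': at 7
pos 55 'c': at 7 (fail-walked)
pos 56 'a': at 8  → match P1@[53:56]
pos 57 'b': at 1 (fail-walked)
pos 58 'b': at 2
pos 59 'b': at 2 (fail-walked)
pos 60 'c': at 3
pos 61 'c': at 6 (fail-walked)
pos 62 'c': at 7
pos 63 'a': at 8  → match P1@[60:63]
pos 64 'c': at 5 (fail-walked)
pos 65 'c': at 6
pos 66 'c': at 7
pos 67 'c': at 7 (fail-walked)
pos 68 'a': at 8  → match P1@[65:68]
pos 69 'c': at 5 (fail-walked)
pos 70 'b': at 1 (fail-walked)
pos 71 'b': at 2
pos 72 'b': at 2 (fail-walked)
pos 73 'c': at 3
pos 74 'b': at 4  → match P0@[71:74]
pos 75 'a': at 0 (fail-walked)
pos 76 'a': at 0
pos 77 'c': at 5
pos 78 'b': at 1 (fail-walked)
pos 79 'b': at 2

Matches: [[4,0],[10,0],[16,1],[28,1],[33,0],[40,1],[44,0],[56,1],[63,1],[68,1],[74,0]]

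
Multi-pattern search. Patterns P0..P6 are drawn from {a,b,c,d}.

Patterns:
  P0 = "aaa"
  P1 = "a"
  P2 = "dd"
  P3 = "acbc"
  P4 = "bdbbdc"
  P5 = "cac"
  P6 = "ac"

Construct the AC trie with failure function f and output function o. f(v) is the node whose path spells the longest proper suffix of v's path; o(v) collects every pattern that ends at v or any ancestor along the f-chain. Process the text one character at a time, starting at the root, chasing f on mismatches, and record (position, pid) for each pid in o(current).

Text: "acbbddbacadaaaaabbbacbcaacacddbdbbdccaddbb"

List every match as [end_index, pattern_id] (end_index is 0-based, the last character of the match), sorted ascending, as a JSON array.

Build automaton:
Trie (insert patterns):
  0='ε' goto a→1 b→9 c→15 d→4
  1='a' goto a→2 c→6  [P1 ends]
  2='aa' goto a→3
  3='aaa' goto ·  [P0 ends]
  4='d' goto d→5
  5='dd' goto ·  [P2 ends]
  6='ac' goto b→7  [P6 ends]
  7='acb' goto c→8
  8='acbc' goto ·  [P3 ends]
  9='b' goto d→10
  10='bd' goto b→11
  11='bdb' goto b→12
  12='bdbb' goto d→13
  13='bdbbd' goto c→14
  14='bdbbdc' goto ·  [P4 ends]
  15='c' goto a→16
  16='ca' goto c→17
  17='cac' goto ·  [P5 ends]

Failure links (BFS by depth):
  n1('a'): parent n0 fail=0; on 'a' 0 → fail=0;  out {1}∪∅={1}
  n4('d'): parent n0 fail=0; on 'd' 0 → fail=0;  out ∅∪∅=∅
  n9('b'): parent n0 fail=0; on 'b' 0 → fail=0;  out ∅∪∅=∅
  n15('c'): parent n0 fail=0; on 'c' 0 → fail=0;  out ∅∪∅=∅
  n2('aa'): parent n1 fail=0; on 'a' 0 → fail=1;  out ∅∪{1}={1}
  n5('dd'): parent n4 fail=0; on 'd' 0 → fail=4;  out {2}∪∅={2}
  n6('ac'): parent n1 fail=0; on 'c' 0 → fail=15;  out {6}∪∅={6}
  n10('bd'): parent n9 fail=0; on 'd' 0 → fail=4;  out ∅∪∅=∅
  n16('ca'): parent n15 fail=0; on 'a' 0 → fail=1;  out ∅∪{1}={1}
  n3('aaa'): parent n2 fail=1; on 'a' 1 → fail=2;  out {0}∪{1}={0,1}
  n7('acb'): parent n6 fail=15; on 'b' 15→0 → fail=9;  out ∅∪∅=∅
  n11('bdb'): parent n10 fail=4; on 'b' 4→0 → fail=9;  out ∅∪∅=∅
  n17('cac'): parent n16 fail=1; on 'c' 1 → fail=6;  out {5}∪{6}={5,6}
  n8('acbc'): parent n7 fail=9; on 'c' 9→0 → fail=15;  out {3}∪∅={3}
  n12('bdbb'): parent n11 fail=9; on 'b' 9→0 → fail=9;  out ∅∪∅=∅
  n13('bdbbd'): parent n12 fail=9; on 'd' 9 → fail=10;  out ∅∪∅=∅
  n14('bdbbdc'): parent n13 fail=10; on 'c' 10→4→0 → fail=15;  out {4}∪∅={4}

Run:
pos 0 'a': at 1  ** P1@[0:0]
pos 1 'c': at 6  ** P6@[0:1]
pos 2 'b': at 7
pos 3 'b': at 9 (via fail)
pos 4 'd': at 10
pos 5 'd': at 5 (via fail)  ** P2@[4:5]
pos 6 'b': at 9 (via fail)
pos 7 'a': at 1 (via fail)  ** P1@[7:7]
pos 8 'c': at 6  ** P6@[7:8]
pos 9 'a': at 16 (via fail)  ** P1@[9:9]
pos 10 'd': at 4 (via fail)
pos 11 'a': at 1 (via fail)  ** P1@[11:11]
pos 12 'a': at 2  ** P1@[12:12]
pos 13 'a': at 3  ** P0@[11:13],P1@[13:13]
pos 14 'a': at 3 (via fail)  ** P0@[12:14],P1@[14:14]
pos 15 'a': at 3 (via fail)  ** P0@[13:15],P1@[15:15]
pos 16 'b': at 9 (via fail)
pos 17 'b': at 9 (via fail)
pos 18 'b': at 9 (via fail)
pos 19 'a': at 1 (via fail)  ** P1@[19:19]
pos 20 'c': at 6  ** P6@[19:20]
pos 21 'b': at 7
pos 22 'c': at 8  ** P3@[19:22]
pos 23 'a': at 16 (via fail)  ** P1@[23:23]
pos 24 'a': at 2 (via fail)  ** P1@[24:24]
pos 25 'c': at 6 (via fail)  ** P6@[24:25]
pos 26 'a': at 16 (via fail)  ** P1@[26:26]
pos 27 'c': at 17  ** P5@[25:27],P6@[26:27]
pos 28 'd': at 4 (via fail)
pos 29 'd': at 5  ** P2@[28:29]
pos 30 'b': at 9 (via fail)
pos 31 'd': at 10
pos 32 'b': at 11
pos 33 'b': at 12
pos 34 'd': at 13
pos 35 'c': at 14  ** P4@[30:35]
pos 36 'c': at 15 (via fail)
pos 37 'a': at 16  ** P1@[37:37]
pos 38 'd': at 4 (via fail)
pos 39 'd': at 5  ** P2@[38:39]
pos 40 'b': at 9 (via fail)
pos 41 'b': at 9 (via fail)

Result: [[0,1],[1,6],[5,2],[7,1],[8,6],[9,1],[11,1],[12,1],[13,0],[13,1],[14,0],[14,1],[15,0],[15,1],[19,1],[20,6],[22,3],[23,1],[24,1],[25,6],[26,1],[27,5],[27,6],[29,2],[35,4],[37,1],[39,2]]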